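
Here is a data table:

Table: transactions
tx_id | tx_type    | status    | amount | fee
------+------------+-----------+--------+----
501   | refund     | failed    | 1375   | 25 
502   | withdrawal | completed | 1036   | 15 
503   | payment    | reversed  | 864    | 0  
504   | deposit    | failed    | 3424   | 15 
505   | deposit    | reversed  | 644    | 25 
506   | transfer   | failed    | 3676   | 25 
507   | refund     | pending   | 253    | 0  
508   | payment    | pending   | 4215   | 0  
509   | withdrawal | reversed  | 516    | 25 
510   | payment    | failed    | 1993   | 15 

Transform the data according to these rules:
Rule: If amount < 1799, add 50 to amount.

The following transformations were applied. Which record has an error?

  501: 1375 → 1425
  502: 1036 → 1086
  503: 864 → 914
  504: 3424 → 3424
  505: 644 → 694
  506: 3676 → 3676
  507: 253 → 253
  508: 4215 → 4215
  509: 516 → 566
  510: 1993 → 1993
Record 507 has an error. The correct transformed value should be 303, not 253.

Step 1: Check each record against the rule
Step 2: Record 507 has amount = 253
Step 3: Since 253 < 1799, the bonus should have been applied
Step 4: Correct value = 303, but claimed value = 253
Conclusion: Record 507 has the error.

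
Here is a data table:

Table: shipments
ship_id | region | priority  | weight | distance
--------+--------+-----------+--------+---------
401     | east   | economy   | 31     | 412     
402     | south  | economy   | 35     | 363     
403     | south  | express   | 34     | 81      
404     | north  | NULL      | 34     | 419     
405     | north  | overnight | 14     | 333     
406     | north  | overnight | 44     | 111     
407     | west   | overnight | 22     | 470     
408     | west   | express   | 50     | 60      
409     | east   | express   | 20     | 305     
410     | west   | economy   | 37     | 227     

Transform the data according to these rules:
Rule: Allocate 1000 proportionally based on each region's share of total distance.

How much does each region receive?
east: 257.82, north: 310.32, south: 159.65, west: 272.2

Step 1: Calculate total distance = 2781
Step 2: Calculate each region's proportion:
  east: 717/2781 = 25.78% → 257.82
  north: 863/2781 = 31.03% → 310.32
  south: 444/2781 = 15.97% → 159.65
  west: 757/2781 = 27.22% → 272.2
Step 3: Verify: sum of allocations ≈ 1000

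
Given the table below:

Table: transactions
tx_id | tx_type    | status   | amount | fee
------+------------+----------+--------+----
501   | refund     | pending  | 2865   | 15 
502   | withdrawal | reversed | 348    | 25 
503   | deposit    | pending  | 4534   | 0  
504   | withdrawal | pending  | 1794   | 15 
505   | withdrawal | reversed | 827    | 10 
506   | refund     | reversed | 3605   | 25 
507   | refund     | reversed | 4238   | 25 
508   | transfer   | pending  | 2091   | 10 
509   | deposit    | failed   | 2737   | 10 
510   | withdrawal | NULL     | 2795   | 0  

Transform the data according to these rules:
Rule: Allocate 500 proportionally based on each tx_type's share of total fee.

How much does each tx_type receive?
deposit: 37.04, refund: 240.74, transfer: 37.04, withdrawal: 185.19

Step 1: Calculate total fee = 135
Step 2: Calculate each tx_type's proportion:
  deposit: 10/135 = 7.41% → 37.04
  refund: 65/135 = 48.15% → 240.74
  transfer: 10/135 = 7.41% → 37.04
  withdrawal: 50/135 = 37.04% → 185.19
Step 3: Verify: sum of allocations ≈ 500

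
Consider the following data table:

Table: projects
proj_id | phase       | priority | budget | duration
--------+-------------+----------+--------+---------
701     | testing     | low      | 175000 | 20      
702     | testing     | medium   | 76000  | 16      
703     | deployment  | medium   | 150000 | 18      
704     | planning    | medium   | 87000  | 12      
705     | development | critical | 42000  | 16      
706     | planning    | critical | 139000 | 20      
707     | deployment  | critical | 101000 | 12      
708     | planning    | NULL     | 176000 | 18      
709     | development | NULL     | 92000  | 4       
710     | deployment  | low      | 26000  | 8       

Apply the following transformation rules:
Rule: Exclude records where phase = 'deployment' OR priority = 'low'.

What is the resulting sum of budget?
612000

Step 1: Find records where phase = 'deployment' OR priority = 'low'
Step 2: 4 records match, summing to 452000
Step 3: Original sum: 1064000
Step 4: Remaining sum = 1064000 - 452000 = 612000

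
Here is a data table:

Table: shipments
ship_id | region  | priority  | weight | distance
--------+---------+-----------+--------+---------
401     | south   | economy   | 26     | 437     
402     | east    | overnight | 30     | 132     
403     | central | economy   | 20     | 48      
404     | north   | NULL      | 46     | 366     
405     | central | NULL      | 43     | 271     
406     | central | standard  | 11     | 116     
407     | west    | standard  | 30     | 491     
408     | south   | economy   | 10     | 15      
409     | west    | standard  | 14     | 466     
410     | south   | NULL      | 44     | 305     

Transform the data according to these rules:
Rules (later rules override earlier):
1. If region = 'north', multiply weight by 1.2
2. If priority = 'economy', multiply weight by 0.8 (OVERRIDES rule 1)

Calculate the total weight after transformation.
272.0

Step 1: Rule 2 takes priority for records with priority = 'economy'
  - 3 records: 56 × 0.8 = 44.8
Step 2: Rule 1 applies to remaining records with region = 'north'
  - 1 records: 46 × 1.2 = 55.2
Step 3: Other records unchanged: 172
Step 4: Final sum = 44.8 + 55.2 + 172 = 272.0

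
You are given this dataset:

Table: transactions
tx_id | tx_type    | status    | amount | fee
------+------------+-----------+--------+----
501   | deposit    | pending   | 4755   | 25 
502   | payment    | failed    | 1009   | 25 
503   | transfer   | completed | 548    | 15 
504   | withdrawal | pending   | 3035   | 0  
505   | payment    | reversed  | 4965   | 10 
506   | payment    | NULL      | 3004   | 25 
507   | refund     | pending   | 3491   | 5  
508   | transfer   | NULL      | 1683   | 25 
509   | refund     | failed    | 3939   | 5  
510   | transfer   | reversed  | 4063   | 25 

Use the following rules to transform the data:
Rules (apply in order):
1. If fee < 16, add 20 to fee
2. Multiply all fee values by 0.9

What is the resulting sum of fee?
234.0

Step 1: Apply Rule 1 - Add 20 to records with fee < 16
  - 5 records affected: 35 + (5 × 20) = 135
  - Unaffected records: 125
  - Sum after Rule 1: 260
Step 2: Apply Rule 2 - Multiply all by 0.9
  - 260 × 0.9 = 234.0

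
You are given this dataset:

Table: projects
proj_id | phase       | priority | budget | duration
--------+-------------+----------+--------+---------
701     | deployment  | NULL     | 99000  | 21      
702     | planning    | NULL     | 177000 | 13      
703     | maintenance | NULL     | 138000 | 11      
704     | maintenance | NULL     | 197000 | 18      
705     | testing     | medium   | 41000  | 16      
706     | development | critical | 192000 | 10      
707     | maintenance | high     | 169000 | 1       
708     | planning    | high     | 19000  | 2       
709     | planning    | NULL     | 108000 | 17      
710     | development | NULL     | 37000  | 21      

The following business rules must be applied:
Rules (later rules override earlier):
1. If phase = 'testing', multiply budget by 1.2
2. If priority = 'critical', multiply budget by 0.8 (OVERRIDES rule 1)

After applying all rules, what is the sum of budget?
1146800.0

Step 1: Rule 2 takes priority for records with priority = 'critical'
  - 1 records: 192000 × 0.8 = 153600.0
Step 2: Rule 1 applies to remaining records with phase = 'testing'
  - 1 records: 41000 × 1.2 = 49200.0
Step 3: Other records unchanged: 944000
Step 4: Final sum = 153600.0 + 49200.0 + 944000 = 1146800.0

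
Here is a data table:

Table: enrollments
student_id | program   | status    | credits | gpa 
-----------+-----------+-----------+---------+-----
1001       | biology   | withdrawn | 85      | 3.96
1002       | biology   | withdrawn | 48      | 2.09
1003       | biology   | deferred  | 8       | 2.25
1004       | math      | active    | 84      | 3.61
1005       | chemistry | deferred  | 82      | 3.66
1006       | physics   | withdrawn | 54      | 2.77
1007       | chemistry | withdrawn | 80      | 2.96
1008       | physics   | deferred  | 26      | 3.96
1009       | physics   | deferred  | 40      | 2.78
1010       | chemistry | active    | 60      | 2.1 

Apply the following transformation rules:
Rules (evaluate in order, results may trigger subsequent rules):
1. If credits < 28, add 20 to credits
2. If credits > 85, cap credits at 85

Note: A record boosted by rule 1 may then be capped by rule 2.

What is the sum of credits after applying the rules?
607

Step 1: Apply rule 1 to records with credits < 28
  - 2 records get bonus of 20
  - Of these, 0 records then exceed 85 and get capped
Step 2: Apply rule 2 to records with credits > 85
  - 0 records (original) are capped
Step 3: Calculate final sum = 607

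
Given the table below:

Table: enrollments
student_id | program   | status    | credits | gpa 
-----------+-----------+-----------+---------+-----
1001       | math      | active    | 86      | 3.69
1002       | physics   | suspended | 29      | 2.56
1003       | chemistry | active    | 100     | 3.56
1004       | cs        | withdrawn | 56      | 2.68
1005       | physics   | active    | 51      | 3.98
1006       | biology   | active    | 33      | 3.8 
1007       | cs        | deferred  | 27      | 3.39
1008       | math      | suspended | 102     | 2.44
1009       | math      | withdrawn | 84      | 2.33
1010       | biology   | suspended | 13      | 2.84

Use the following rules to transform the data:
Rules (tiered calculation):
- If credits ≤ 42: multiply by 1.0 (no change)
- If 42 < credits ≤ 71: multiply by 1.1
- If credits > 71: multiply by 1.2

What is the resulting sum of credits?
666.1

Step 1: Tier 1 (credits ≤ 42): 4 records, sum = 102 × 1.0 = 102.0
Step 2: Tier 2 (42 < credits ≤ 71): 2 records, sum = 107 × 1.1 = 117.7
Step 3: Tier 3 (credits > 71): 4 records, sum = 372 × 1.2 = 446.4
Step 4: Final sum = 102.0 + 117.7 + 446.4 = 666.1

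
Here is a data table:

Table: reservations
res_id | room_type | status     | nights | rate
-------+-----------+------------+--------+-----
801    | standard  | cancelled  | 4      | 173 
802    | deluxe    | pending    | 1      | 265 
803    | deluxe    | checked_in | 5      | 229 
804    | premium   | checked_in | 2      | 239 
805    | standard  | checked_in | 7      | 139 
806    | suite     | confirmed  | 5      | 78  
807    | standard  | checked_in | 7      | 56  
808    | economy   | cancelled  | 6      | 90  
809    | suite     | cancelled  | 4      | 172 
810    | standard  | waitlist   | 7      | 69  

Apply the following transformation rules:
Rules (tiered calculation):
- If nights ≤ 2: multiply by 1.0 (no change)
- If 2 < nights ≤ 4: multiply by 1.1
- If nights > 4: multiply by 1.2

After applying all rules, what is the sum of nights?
56.2

Step 1: Tier 1 (nights ≤ 2): 2 records, sum = 3 × 1.0 = 3.0
Step 2: Tier 2 (2 < nights ≤ 4): 2 records, sum = 8 × 1.1 = 8.8
Step 3: Tier 3 (nights > 4): 6 records, sum = 37 × 1.2 = 44.4
Step 4: Final sum = 3.0 + 8.8 + 44.4 = 56.2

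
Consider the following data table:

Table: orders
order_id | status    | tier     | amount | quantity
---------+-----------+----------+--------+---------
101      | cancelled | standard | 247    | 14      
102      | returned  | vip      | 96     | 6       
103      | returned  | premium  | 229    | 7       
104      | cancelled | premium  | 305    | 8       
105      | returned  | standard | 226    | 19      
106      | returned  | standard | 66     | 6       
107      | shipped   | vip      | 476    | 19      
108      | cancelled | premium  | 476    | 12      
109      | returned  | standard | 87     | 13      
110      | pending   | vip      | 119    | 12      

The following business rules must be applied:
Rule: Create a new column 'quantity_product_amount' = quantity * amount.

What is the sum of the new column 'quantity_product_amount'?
30082

Step 1: For each record, compute quantity * amount
Example calculations:
  14 * 247 = 3458
  6 * 96 = 576
  7 * 229 = 1603
  ...
Step 2: Sum all derived values
Step 3: Total = 30082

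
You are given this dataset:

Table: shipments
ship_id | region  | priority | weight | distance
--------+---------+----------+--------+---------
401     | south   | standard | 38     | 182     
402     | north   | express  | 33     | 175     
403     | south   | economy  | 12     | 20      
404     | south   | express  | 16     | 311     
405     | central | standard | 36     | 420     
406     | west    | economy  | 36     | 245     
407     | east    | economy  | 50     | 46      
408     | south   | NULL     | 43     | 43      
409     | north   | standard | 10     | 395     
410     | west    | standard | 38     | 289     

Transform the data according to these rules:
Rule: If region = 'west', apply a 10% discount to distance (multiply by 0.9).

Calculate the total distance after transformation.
2072.6

Step 1: Records with region = 'west' have total distance = 534
Step 2: Apply multiplier: 534 × 0.9 = 480.6
Step 3: Other records total: 1592
Step 4: Final sum = 480.6 + 1592 = 2072.6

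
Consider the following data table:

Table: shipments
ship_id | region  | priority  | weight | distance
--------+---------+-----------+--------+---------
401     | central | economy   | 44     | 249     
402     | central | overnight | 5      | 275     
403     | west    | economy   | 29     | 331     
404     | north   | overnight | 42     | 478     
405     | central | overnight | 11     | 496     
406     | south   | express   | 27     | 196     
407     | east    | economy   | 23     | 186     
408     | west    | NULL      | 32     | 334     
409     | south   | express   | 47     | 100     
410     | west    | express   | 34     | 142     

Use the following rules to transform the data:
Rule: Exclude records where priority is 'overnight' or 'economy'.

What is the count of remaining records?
4

Step 1: Count records to exclude
  - 3 (overnight) + 3 (economy) = 6 records
Step 2: Total records: 10
Step 3: Remaining = 10 - 6 = 4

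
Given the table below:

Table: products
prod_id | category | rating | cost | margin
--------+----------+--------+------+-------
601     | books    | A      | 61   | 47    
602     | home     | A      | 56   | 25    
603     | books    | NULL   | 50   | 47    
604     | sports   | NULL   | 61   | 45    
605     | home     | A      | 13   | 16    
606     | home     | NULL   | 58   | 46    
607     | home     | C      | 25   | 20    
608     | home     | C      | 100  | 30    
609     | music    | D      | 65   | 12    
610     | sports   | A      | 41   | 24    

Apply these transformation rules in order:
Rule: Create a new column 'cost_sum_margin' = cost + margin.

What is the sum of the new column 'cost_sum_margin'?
842

Step 1: For each record, compute cost + margin
Example calculations:
  61 + 47 = 108
  56 + 25 = 81
  50 + 47 = 97
  ...
Step 2: Sum all derived values
Step 3: Total = 842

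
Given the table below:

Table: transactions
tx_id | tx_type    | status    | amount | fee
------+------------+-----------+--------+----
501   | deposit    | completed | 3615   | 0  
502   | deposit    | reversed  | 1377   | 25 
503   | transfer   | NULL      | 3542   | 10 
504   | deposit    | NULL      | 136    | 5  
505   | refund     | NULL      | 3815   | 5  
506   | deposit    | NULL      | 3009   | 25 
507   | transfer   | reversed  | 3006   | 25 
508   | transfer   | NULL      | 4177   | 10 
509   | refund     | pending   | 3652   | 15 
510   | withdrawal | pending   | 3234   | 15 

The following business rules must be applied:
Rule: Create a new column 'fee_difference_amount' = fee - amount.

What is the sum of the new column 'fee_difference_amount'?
-29428

Step 1: For each record, compute fee - amount
Example calculations:
  0 - 3615 = -3615
  25 - 1377 = -1352
  10 - 3542 = -3532
  ...
Step 2: Sum all derived values
Step 3: Total = -29428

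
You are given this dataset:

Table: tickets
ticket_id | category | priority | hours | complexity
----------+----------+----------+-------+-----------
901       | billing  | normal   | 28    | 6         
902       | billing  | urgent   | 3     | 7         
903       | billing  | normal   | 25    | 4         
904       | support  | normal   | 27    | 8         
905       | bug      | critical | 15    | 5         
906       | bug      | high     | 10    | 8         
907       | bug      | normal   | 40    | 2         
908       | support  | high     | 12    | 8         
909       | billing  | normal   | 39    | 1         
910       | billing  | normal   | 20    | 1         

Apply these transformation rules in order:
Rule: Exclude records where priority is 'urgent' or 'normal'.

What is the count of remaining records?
3

Step 1: Count records to exclude
  - 1 (urgent) + 6 (normal) = 7 records
Step 2: Total records: 10
Step 3: Remaining = 10 - 7 = 3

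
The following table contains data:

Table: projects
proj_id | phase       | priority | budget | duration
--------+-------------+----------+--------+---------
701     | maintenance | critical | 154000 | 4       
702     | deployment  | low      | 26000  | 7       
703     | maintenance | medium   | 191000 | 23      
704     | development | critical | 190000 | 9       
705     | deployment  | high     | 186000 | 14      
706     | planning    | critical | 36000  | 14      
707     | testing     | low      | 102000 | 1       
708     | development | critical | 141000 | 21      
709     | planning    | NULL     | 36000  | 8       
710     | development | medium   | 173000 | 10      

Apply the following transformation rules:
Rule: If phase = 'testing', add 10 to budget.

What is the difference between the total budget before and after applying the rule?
10

Step 1: Original sum of budget = 1235000
Step 2: 1 records have phase = 'testing'
Step 3: Each affected record changes by 10
Step 4: Total change = 1 × 10 = 10
Step 5: New sum = 1235000 + 10 = 1235010
Step 6: Difference = |1235010 - 1235000| = 10
        (Sum increased by 10)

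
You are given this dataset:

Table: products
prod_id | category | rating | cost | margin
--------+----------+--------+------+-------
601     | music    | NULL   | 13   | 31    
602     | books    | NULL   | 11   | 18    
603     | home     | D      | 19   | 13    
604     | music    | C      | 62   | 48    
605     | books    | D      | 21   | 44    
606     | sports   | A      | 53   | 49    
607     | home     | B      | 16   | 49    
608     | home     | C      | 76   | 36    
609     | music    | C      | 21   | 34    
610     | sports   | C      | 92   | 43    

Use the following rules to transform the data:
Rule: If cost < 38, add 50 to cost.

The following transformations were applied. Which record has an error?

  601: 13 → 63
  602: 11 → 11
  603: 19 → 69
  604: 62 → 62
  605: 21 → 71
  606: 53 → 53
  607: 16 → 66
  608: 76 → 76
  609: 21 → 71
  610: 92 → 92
Record 602 has an error. The correct transformed value should be 61, not 11.

Step 1: Check each record against the rule
Step 2: Record 602 has cost = 11
Step 3: Since 11 < 38, the bonus should have been applied
Step 4: Correct value = 61, but claimed value = 11
Conclusion: Record 602 has the error.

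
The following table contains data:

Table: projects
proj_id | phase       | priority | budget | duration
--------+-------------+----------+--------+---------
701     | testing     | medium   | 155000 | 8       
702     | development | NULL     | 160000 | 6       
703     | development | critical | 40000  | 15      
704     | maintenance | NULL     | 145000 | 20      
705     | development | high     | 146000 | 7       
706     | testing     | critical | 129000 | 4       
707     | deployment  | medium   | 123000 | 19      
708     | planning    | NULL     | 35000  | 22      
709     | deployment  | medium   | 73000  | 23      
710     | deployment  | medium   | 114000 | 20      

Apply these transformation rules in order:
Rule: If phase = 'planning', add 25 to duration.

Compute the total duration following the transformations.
169

Step 1: Count records where phase = 'planning': 1
Step 2: Total bonus added: 1 × 25 = 25
Step 3: Original sum of duration: 144
Step 4: Final sum = 144 + 25 = 169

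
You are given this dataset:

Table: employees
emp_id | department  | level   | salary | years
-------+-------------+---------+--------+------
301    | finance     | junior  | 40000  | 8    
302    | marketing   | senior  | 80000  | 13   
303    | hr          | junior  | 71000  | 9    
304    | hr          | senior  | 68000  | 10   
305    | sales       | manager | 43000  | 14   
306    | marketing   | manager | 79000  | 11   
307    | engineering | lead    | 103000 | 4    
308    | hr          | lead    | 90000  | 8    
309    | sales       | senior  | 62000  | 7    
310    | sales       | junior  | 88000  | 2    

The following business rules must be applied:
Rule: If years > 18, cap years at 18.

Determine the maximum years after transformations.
14

Step 1: Original maximum years = 14
Step 2: Check cap of 18 against maximum
Step 3: No records exceed the cap (max 14 <= cap 18), so no capping applies
Step 4: Maximum after transformation = 14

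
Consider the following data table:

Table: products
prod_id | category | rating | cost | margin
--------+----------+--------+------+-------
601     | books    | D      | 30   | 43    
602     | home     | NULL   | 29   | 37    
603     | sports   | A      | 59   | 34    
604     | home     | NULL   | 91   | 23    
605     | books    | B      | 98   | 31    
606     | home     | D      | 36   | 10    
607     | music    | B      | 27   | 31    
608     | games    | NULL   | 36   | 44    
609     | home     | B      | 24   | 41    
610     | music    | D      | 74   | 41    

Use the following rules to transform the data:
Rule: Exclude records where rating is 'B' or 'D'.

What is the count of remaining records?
4

Step 1: Count records to exclude
  - 3 (B) + 3 (D) = 6 records
Step 2: Total records: 10
Step 3: Remaining = 10 - 6 = 4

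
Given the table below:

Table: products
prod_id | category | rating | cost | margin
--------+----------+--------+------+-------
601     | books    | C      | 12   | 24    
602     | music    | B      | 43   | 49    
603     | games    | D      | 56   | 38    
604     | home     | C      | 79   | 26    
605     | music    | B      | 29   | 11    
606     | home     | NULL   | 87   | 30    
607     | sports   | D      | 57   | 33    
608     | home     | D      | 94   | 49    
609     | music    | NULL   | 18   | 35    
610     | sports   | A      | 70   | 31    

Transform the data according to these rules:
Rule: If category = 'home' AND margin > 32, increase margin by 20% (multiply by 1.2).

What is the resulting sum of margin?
335.8

Step 1: Find records where category = 'home' AND margin > 32
Step 2: 1 records match, summing to 49
Step 3: After multiplier: 49 × 1.2 = 58.8
Step 4: Unaffected records sum: 277
Step 5: Final sum = 58.8 + 277 = 335.8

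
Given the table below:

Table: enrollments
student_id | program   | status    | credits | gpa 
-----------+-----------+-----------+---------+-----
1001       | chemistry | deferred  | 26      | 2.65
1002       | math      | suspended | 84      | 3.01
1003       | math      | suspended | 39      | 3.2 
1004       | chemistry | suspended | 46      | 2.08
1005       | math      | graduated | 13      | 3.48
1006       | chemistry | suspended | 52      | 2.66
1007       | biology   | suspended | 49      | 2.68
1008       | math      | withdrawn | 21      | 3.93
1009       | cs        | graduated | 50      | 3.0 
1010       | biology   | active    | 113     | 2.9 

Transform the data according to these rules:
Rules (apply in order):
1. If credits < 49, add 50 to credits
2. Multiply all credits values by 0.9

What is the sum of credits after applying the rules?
668.7

Step 1: Apply Rule 1 - Add 50 to records with credits < 49
  - 5 records affected: 145 + (5 × 50) = 395
  - Unaffected records: 348
  - Sum after Rule 1: 743
Step 2: Apply Rule 2 - Multiply all by 0.9
  - 743 × 0.9 = 668.7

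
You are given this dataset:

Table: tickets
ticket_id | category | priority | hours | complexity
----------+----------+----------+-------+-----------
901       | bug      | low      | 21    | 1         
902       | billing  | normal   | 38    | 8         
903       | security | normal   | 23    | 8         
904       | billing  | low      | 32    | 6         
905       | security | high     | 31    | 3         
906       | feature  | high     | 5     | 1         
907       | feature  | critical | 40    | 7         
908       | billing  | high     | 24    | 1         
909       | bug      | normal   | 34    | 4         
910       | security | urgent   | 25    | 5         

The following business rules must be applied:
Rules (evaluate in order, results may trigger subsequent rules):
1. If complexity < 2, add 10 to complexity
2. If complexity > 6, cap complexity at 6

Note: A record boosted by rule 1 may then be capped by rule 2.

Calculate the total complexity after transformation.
54

Step 1: Apply rule 1 to records with complexity < 2
  - 3 records get bonus of 10
  - Of these, 3 records then exceed 6 and get capped
Step 2: Apply rule 2 to records with complexity > 6
  - 3 records (original) are capped
Step 3: Calculate final sum = 54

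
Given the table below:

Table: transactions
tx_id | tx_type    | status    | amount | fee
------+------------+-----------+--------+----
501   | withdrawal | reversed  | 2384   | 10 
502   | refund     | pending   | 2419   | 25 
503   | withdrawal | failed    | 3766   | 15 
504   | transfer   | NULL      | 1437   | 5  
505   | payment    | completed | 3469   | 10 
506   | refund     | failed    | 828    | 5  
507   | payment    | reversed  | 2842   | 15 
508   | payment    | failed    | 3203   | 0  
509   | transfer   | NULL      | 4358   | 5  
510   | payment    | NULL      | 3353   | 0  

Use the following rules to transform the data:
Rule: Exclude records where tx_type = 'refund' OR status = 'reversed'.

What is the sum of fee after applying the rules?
35

Step 1: Find records where tx_type = 'refund' OR status = 'reversed'
Step 2: 4 records match, summing to 55
Step 3: Original sum: 90
Step 4: Remaining sum = 90 - 55 = 35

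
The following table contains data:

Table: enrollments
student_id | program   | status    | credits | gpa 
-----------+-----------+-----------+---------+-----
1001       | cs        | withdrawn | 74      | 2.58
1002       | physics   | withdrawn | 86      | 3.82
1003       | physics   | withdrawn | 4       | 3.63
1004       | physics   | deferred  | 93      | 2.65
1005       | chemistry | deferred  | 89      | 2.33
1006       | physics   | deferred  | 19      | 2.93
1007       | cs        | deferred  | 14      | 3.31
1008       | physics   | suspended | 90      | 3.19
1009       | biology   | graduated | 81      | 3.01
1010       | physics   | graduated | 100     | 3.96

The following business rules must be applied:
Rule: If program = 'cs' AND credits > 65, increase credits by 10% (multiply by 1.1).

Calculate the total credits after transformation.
657.4

Step 1: Find records where program = 'cs' AND credits > 65
Step 2: 1 records match, summing to 74
Step 3: After multiplier: 74 × 1.1 = 81.4
Step 4: Unaffected records sum: 576
Step 5: Final sum = 81.4 + 576 = 657.4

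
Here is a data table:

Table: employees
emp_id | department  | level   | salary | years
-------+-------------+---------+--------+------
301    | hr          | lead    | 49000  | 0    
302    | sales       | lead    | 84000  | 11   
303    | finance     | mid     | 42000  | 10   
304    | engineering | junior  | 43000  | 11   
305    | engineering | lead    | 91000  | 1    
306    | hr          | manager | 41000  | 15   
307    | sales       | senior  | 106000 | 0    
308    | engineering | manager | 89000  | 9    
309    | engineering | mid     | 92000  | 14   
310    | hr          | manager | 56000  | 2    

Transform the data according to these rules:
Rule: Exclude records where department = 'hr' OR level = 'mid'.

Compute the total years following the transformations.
32

Step 1: Find records where department = 'hr' OR level = 'mid'
Step 2: 5 records match, summing to 41
Step 3: Original sum: 73
Step 4: Remaining sum = 73 - 41 = 32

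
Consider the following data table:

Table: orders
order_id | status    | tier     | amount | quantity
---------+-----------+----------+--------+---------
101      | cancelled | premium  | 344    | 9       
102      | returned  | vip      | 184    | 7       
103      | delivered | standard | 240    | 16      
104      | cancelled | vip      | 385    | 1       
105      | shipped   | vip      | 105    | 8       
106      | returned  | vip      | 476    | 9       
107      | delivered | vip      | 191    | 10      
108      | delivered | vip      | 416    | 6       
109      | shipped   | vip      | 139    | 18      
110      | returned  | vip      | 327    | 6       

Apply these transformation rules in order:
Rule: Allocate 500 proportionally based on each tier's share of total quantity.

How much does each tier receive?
premium: 50.0, standard: 88.89, vip: 361.11

Step 1: Calculate total quantity = 90
Step 2: Calculate each tier's proportion:
  premium: 9/90 = 10.00% → 50.0
  standard: 16/90 = 17.78% → 88.89
  vip: 65/90 = 72.22% → 361.11
Step 3: Verify: sum of allocations ≈ 500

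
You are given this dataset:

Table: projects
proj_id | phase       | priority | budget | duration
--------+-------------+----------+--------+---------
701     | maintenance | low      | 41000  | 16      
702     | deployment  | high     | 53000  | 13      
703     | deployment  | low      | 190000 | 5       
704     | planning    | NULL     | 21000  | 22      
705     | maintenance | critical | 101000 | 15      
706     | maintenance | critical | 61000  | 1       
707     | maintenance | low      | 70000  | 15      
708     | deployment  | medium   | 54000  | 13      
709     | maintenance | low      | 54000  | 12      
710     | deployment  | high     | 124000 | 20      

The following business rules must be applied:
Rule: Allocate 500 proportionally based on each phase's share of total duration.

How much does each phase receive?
deployment: 193.18, maintenance: 223.48, planning: 83.33

Step 1: Calculate total duration = 132
Step 2: Calculate each phase's proportion:
  deployment: 51/132 = 38.64% → 193.18
  maintenance: 59/132 = 44.70% → 223.48
  planning: 22/132 = 16.67% → 83.33
Step 3: Verify: sum of allocations ≈ 500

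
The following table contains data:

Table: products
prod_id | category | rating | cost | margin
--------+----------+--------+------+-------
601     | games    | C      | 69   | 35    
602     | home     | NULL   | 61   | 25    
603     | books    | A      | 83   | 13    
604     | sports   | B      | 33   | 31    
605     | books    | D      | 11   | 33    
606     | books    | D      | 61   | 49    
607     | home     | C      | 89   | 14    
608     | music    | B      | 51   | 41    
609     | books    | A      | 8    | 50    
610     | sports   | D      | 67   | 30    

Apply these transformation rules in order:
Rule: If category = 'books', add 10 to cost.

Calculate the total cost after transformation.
573

Step 1: Count records where category = 'books': 4
Step 2: Total bonus added: 4 × 10 = 40
Step 3: Original sum of cost: 533
Step 4: Final sum = 533 + 40 = 573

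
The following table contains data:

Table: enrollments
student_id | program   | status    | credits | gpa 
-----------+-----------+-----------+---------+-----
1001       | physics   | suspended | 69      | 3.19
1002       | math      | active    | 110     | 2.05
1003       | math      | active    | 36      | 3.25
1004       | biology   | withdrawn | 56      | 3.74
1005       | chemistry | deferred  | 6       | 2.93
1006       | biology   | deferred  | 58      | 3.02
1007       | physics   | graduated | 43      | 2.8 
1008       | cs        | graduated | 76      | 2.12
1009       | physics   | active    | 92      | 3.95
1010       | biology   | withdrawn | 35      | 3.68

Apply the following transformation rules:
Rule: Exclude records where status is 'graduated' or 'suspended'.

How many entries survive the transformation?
7

Step 1: Count records to exclude
  - 2 (graduated) + 1 (suspended) = 3 records
Step 2: Total records: 10
Step 3: Remaining = 10 - 3 = 7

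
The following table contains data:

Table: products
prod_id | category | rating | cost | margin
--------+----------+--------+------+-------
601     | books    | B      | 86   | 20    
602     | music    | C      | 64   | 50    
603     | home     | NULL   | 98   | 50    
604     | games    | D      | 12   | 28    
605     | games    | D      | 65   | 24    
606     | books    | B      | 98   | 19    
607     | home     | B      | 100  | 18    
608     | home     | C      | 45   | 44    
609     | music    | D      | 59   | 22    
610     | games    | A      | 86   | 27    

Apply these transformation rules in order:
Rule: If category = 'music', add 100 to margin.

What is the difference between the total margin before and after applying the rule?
200

Step 1: Original sum of margin = 302
Step 2: 2 records have category = 'music'
Step 3: Each affected record changes by 100
Step 4: Total change = 2 × 100 = 200
Step 5: New sum = 302 + 200 = 502
Step 6: Difference = |502 - 302| = 200
        (Sum increased by 200)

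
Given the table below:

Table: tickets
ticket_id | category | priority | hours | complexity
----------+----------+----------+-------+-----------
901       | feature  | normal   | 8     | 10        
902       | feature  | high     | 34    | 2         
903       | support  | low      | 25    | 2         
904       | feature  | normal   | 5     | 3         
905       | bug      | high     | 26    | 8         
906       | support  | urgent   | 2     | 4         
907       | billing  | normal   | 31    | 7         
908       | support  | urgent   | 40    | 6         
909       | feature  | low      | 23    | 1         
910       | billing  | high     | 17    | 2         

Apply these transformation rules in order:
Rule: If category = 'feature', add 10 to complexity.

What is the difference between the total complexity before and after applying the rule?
40

Step 1: Original sum of complexity = 45
Step 2: 4 records have category = 'feature'
Step 3: Each affected record changes by 10
Step 4: Total change = 4 × 10 = 40
Step 5: New sum = 45 + 40 = 85
Step 6: Difference = |85 - 45| = 40
        (Sum increased by 40)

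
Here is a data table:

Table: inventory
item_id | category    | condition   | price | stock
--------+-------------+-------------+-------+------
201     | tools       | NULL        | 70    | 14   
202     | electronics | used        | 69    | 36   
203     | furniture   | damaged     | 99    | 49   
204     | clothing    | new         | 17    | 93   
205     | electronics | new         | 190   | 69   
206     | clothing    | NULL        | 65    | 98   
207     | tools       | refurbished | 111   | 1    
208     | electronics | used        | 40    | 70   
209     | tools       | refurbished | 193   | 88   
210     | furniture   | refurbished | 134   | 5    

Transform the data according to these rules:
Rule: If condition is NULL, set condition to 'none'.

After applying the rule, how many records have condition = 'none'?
2

Step 1: Count records where condition IS NULL
Step 2: Found 2 records with NULL condition
Step 3: These records will have condition set to 'none'
Step 4: Records already having condition = 'none': 0
Step 5: Answer: 2 + 0 = 2 records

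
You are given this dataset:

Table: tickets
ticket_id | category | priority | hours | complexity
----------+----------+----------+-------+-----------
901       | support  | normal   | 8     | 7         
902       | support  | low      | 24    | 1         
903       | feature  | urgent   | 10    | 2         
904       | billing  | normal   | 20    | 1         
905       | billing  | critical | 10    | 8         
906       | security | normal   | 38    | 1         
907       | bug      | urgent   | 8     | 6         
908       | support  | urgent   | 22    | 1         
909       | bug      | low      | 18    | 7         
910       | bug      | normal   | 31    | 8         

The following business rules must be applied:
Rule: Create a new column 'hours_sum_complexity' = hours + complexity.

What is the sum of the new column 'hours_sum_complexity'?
231

Step 1: For each record, compute hours + complexity
Example calculations:
  8 + 7 = 15
  24 + 1 = 25
  10 + 2 = 12
  ...
Step 2: Sum all derived values
Step 3: Total = 231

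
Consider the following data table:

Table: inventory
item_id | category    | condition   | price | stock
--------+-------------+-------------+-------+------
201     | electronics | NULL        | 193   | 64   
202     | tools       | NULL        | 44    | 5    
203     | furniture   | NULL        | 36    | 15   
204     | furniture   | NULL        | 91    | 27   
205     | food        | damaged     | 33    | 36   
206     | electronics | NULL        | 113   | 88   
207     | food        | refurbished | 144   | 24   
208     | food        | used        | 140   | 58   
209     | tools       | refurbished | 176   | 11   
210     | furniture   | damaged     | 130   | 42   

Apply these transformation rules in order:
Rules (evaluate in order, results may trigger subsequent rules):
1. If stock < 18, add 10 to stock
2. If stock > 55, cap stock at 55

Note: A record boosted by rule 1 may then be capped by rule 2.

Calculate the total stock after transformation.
355

Step 1: Apply rule 1 to records with stock < 18
  - 3 records get bonus of 10
  - Of these, 0 records then exceed 55 and get capped
Step 2: Apply rule 2 to records with stock > 55
  - 3 records (original) are capped
Step 3: Calculate final sum = 355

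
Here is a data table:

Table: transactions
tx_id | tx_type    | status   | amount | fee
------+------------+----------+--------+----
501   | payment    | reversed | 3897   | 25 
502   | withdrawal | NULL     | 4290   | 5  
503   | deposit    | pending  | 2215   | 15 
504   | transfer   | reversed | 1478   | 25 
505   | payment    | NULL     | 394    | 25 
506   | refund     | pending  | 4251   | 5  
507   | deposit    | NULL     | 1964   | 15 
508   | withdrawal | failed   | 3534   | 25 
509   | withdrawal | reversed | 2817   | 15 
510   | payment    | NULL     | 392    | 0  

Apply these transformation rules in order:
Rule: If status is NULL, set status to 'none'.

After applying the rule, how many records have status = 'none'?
4

Step 1: Count records where status IS NULL
Step 2: Found 4 records with NULL status
Step 3: These records will have status set to 'none'
Step 4: Records already having status = 'none': 0
Step 5: Answer: 4 + 0 = 4 records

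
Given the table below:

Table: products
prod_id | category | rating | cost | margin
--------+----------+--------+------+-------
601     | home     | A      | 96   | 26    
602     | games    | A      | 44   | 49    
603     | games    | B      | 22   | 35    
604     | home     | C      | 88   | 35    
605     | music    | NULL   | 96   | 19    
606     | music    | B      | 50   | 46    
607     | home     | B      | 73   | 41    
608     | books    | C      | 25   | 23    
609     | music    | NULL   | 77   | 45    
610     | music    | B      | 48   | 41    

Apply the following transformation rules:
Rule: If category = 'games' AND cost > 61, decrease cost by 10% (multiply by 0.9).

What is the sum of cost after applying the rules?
619

Step 1: Find records where category = 'games' AND cost > 61
Step 2: 0 records match, summing to 0
Step 3: After multiplier: 0 × 0.9 = 0.0
Step 4: Unaffected records sum: 619
Step 5: Final sum = 0.0 + 619 = 619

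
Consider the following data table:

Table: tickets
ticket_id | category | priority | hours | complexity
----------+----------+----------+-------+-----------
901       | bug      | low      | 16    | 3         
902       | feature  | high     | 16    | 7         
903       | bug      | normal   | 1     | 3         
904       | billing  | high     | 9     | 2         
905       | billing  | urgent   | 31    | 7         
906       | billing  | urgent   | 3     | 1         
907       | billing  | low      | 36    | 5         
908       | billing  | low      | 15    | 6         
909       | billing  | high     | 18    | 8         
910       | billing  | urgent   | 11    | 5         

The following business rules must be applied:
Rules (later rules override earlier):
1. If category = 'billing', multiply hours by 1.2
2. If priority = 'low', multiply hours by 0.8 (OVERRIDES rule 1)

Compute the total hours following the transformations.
157.0

Step 1: Rule 2 takes priority for records with priority = 'low'
  - 3 records: 67 × 0.8 = 53.6
Step 2: Rule 1 applies to remaining records with category = 'billing'
  - 5 records: 72 × 1.2 = 86.4
Step 3: Other records unchanged: 17
Step 4: Final sum = 53.6 + 86.4 + 17 = 157.0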